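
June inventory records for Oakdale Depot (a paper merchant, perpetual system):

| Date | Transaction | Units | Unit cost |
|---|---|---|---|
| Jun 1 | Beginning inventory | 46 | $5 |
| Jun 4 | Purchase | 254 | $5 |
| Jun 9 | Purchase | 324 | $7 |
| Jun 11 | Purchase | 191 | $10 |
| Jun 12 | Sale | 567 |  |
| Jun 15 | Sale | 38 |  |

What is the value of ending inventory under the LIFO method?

Jun 12, 567 sold [LIFO — newest first]: 191 @ $10 + 324 @ $7 + 52 @ $5 = $4,438
Jun 15, 38 sold [LIFO — newest first]: 38 @ $5 = $190
Total COGS = $4,438 + $190 = $4,628
Ending inventory: 46 @ $5 + 164 @ $5 = $1,050

Ending inventory = $1,050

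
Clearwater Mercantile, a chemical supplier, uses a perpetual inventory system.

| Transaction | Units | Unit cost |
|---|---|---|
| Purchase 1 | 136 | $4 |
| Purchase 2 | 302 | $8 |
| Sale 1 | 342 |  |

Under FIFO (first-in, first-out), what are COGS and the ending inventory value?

COGS = $2,192; ending inventory = $768

Sale 1 (342) [FIFO — oldest first]: 136 @ $4 + 206 @ $8 = $2,192
Ending inventory: 96 @ $8 = $768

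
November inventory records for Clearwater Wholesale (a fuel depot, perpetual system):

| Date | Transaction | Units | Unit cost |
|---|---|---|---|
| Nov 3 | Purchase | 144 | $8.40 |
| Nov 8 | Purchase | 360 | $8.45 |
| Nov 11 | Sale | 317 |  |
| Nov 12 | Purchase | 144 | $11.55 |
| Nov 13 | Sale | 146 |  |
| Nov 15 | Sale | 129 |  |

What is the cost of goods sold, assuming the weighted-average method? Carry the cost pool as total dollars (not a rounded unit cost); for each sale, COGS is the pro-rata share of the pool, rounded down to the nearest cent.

COGS = $5,366.52

After Nov 3: 144 on hand, pool $1,209.60 (≈ $8.4000 each)
After Nov 8: 504 on hand, pool $4,251.60 (≈ $8.4357 each)
Nov 11, sell 317: 317/504 × $4,251.60 → $2,674.12
After Nov 12: 331 on hand, pool $3,240.68 (≈ $9.7906 each)
Nov 13, sell 146: 146/331 × $3,240.68 → $1,429.42
Nov 15, sell 129: 129/185 × $1,811.26 → $1,262.98
Total COGS = $2,674.12 + $1,429.42 + $1,262.98 = $5,366.52
Ending inventory (cost pool remaining) = $548.28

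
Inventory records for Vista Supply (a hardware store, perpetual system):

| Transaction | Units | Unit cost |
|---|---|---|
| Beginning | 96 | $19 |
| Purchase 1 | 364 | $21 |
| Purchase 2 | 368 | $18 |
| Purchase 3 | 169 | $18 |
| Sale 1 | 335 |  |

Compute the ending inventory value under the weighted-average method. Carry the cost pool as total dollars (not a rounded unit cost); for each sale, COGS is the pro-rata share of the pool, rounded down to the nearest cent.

After Beginning: 96 on hand, pool $1,824.00 (≈ $19.0000 each)
After Purchase 1: 460 on hand, pool $9,468.00 (≈ $20.5826 each)
After Purchase 2: 828 on hand, pool $16,092.00 (≈ $19.4348 each)
After Purchase 3: 997 on hand, pool $19,134.00 (≈ $19.1916 each)
Sale 1, sell 335: 335/997 × $19,134.00 → $6,429.17
Ending inventory (cost pool remaining) = $12,704.83

Ending inventory = $12,704.83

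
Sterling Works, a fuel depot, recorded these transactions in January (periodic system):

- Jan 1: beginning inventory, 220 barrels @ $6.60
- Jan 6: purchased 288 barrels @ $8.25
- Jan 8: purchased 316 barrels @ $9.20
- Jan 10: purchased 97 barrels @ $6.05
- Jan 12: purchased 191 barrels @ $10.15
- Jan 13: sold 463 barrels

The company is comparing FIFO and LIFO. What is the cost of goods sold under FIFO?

COGS = $3,456.75

FIFO COGS: 220 @ $6.60 + 243 @ $8.25 = $3,456.75
LIFO COGS: 191 @ $10.15 + 97 @ $6.05 + 175 @ $9.20 = $4,135.50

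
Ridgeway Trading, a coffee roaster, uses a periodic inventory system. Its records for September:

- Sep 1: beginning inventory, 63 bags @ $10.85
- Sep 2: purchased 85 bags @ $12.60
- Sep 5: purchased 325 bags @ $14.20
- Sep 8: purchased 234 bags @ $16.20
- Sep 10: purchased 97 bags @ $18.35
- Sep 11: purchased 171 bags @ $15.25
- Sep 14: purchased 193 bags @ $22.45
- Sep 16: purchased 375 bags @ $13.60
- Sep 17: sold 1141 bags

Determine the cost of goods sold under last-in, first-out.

Sep 17, 1141 sold [LIFO — newest first]: 375 @ $13.60 + 193 @ $22.45 + 171 @ $15.25 + 97 @ $18.35 + 234 @ $16.20 + 71 @ $14.20 = $18,619.55
Ending inventory: 63 @ $10.85 + 85 @ $12.60 + 254 @ $14.20 = $5,361.35
Check: goods available $23,980.90 = COGS $18,619.55 + ending $5,361.35

COGS = $18,619.55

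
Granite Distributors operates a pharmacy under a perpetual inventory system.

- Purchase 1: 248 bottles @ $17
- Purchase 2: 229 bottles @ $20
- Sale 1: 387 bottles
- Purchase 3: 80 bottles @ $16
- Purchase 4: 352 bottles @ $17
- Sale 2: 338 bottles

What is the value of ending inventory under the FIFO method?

Sale 1 (387) [FIFO — oldest first]: 248 @ $17 + 139 @ $20 = $6,996
Sale 2 (338) [FIFO — oldest first]: 90 @ $20 + 80 @ $16 + 168 @ $17 = $5,936
Total COGS = $6,996 + $5,936 = $12,932
Ending inventory: 184 @ $17 = $3,128

Ending inventory = $3,128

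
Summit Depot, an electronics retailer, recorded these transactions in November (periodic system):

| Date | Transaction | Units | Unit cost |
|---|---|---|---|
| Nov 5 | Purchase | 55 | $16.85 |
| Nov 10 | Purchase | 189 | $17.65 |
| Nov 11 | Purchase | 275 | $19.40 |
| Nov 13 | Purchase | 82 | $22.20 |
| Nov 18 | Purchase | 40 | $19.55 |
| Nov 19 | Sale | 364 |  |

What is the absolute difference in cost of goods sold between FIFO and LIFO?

$706.60

FIFO COGS: 55 @ $16.85 + 189 @ $17.65 + 120 @ $19.40 = $6,590.60
LIFO COGS: 40 @ $19.55 + 82 @ $22.20 + 242 @ $19.40 = $7,297.20
Difference = |$6,590.60 − $7,297.20| = $706.60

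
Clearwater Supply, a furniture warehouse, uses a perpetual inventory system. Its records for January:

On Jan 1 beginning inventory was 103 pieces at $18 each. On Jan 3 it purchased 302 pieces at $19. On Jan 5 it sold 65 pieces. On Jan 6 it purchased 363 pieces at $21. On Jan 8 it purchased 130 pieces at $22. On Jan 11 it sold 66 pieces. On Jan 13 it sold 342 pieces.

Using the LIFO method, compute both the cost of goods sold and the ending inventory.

COGS = $9,933; ending inventory = $8,142

Jan 5, 65 sold [LIFO — newest first]: 65 @ $19 = $1,235
Jan 11, 66 sold [LIFO — newest first]: 66 @ $22 = $1,452
Jan 13, 342 sold [LIFO — newest first]: 64 @ $22 + 278 @ $21 = $7,246
Total COGS = $1,235 + $1,452 + $7,246 = $9,933
Ending inventory: 103 @ $18 + 237 @ $19 + 85 @ $21 = $8,142
Check: goods available $18,075 = COGS $9,933 + ending $8,142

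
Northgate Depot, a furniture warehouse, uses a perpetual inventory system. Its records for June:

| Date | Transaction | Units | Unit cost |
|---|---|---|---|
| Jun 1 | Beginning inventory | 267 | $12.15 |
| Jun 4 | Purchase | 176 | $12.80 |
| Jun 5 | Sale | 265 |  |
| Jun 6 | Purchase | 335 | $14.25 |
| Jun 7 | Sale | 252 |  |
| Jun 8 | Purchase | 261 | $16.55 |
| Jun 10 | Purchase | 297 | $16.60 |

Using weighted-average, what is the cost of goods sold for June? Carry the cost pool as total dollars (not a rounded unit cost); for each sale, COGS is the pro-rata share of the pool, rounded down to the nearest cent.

COGS = $6,718.14

After Jun 1: 267 on hand, pool $3,244.05 (≈ $12.1500 each)
After Jun 4: 443 on hand, pool $5,496.85 (≈ $12.4082 each)
Jun 5, sell 265: 265/443 × $5,496.85 → $3,288.18
After Jun 6: 513 on hand, pool $6,982.42 (≈ $13.6110 each)
Jun 7, sell 252: 252/513 × $6,982.42 → $3,429.96
After Jun 8: 522 on hand, pool $7,872.01 (≈ $15.0805 each)
After Jun 10: 819 on hand, pool $12,802.21 (≈ $15.6315 each)
Total COGS = $3,288.18 + $3,429.96 = $6,718.14
Ending inventory (cost pool remaining) = $12,802.21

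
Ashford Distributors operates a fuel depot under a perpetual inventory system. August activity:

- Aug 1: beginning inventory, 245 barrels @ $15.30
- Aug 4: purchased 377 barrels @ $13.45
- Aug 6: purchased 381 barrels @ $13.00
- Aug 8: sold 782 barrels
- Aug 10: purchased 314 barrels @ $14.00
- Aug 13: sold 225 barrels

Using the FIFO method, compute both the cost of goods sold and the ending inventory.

Aug 8, 782 sold [FIFO — oldest first]: 245 @ $15.30 + 377 @ $13.45 + 160 @ $13.00 = $10,899.15
Aug 13, 225 sold [FIFO — oldest first]: 221 @ $13.00 + 4 @ $14.00 = $2,929.00
Total COGS = $10,899.15 + $2,929.00 = $13,828.15
Ending inventory: 310 @ $14.00 = $4,340.00

COGS = $13,828.15; ending inventory = $4,340.00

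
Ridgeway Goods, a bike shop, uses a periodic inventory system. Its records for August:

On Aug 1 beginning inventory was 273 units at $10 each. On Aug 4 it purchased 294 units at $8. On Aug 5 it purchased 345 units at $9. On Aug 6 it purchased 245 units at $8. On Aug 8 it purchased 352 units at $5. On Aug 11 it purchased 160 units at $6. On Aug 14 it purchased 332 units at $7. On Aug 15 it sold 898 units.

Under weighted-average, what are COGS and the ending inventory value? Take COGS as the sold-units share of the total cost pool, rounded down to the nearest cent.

Aug 15, sell 898: 898/2001 × $15,191.00 → $6,817.35
Ending inventory (cost pool remaining) = $8,373.65

COGS = $6,817.35; ending inventory = $8,373.65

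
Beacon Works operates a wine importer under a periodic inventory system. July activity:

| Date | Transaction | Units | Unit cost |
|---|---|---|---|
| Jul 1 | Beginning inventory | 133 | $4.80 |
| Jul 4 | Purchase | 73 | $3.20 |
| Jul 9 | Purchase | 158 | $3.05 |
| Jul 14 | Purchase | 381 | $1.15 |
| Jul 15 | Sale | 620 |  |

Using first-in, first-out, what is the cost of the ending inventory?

Jul 15, 620 sold [FIFO — oldest first]: 133 @ $4.80 + 73 @ $3.20 + 158 @ $3.05 + 256 @ $1.15 = $1,648.30
Ending inventory: 125 @ $1.15 = $143.75
Check: goods available $1,792.05 = COGS $1,648.30 + ending $143.75

Ending inventory = $143.75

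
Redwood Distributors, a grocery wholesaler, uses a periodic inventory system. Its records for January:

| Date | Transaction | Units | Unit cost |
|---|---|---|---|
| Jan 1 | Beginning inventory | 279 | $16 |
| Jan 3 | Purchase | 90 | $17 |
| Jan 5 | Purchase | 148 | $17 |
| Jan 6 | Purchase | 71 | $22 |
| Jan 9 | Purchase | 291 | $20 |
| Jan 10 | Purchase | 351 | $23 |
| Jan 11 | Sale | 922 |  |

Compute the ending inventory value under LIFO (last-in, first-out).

Jan 11, 922 sold [LIFO — newest first]: 351 @ $23 + 291 @ $20 + 71 @ $22 + 148 @ $17 + 61 @ $17 = $19,008
Ending inventory: 279 @ $16 + 29 @ $17 = $4,957
Check: goods available $23,965 = COGS $19,008 + ending $4,957

Ending inventory = $4,957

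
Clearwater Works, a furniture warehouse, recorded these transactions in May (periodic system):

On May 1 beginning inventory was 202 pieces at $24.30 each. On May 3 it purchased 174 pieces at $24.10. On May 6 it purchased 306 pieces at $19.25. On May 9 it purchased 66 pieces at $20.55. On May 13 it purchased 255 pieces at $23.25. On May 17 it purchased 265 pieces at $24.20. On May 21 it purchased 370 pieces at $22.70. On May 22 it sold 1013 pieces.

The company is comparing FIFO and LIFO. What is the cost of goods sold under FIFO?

FIFO COGS: 202 @ $24.30 + 174 @ $24.10 + 306 @ $19.25 + 66 @ $20.55 + 255 @ $23.25 + 10 @ $24.20 = $22,519.55
LIFO COGS: 370 @ $22.70 + 265 @ $24.20 + 255 @ $23.25 + 66 @ $20.55 + 57 @ $19.25 = $23,194.30

COGS = $22,519.55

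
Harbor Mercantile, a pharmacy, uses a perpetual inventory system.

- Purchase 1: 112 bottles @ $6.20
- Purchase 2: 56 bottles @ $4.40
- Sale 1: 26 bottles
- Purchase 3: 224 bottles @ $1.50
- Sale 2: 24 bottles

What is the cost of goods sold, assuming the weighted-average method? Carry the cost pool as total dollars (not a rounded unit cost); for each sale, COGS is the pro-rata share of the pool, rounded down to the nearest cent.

After Purchase 1: 112 on hand, pool $694.40 (≈ $6.2000 each)
After Purchase 2: 168 on hand, pool $940.80 (≈ $5.6000 each)
Sale 1, sell 26: 26/168 × $940.80 → $145.60
After Purchase 3: 366 on hand, pool $1,131.20 (≈ $3.0907 each)
Sale 2, sell 24: 24/366 × $1,131.20 → $74.17
Total COGS = $145.60 + $74.17 = $219.77
Ending inventory (cost pool remaining) = $1,057.03

COGS = $219.77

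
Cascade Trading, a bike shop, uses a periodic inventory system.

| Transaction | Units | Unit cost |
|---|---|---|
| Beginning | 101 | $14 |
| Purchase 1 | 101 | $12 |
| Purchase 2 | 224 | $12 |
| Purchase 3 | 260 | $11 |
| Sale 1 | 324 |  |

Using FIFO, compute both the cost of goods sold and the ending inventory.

COGS = $4,090; ending inventory = $4,084

Sale 1 (324) [FIFO — oldest first]: 101 @ $14 + 101 @ $12 + 122 @ $12 = $4,090
Ending inventory: 102 @ $12 + 260 @ $11 = $4,084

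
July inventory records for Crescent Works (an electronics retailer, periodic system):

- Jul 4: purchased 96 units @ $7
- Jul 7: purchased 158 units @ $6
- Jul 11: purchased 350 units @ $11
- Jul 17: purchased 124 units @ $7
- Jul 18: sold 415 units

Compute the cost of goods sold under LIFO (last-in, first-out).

Jul 18, 415 sold [LIFO — newest first]: 124 @ $7 + 291 @ $11 = $4,069
Ending inventory: 96 @ $7 + 158 @ $6 + 59 @ $11 = $2,269

COGS = $4,069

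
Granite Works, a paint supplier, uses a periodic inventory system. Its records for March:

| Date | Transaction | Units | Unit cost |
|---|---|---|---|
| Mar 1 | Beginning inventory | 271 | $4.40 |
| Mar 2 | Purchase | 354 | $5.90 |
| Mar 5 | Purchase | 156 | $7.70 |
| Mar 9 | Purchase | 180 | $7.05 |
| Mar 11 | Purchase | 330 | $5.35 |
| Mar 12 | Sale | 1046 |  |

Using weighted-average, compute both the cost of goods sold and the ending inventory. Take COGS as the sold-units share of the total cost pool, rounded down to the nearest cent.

COGS = $6,090.21; ending inventory = $1,426.49

Mar 12, sell 1046: 1046/1291 × $7,516.70 → $6,090.21
Ending inventory (cost pool remaining) = $1,426.49
Check: goods available $7,516.70 = COGS $6,090.21 + ending $1,426.49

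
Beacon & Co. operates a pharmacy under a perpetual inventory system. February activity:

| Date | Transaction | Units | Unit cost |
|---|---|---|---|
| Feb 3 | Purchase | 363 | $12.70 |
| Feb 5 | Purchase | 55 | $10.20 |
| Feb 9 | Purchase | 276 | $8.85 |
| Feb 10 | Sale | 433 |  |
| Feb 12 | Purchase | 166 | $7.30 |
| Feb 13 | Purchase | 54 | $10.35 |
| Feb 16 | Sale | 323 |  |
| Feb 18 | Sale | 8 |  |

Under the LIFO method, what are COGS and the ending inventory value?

Feb 10, 433 sold [LIFO — newest first]: 276 @ $8.85 + 55 @ $10.20 + 102 @ $12.70 = $4,299.00
Feb 16, 323 sold [LIFO — newest first]: 54 @ $10.35 + 166 @ $7.30 + 103 @ $12.70 = $3,078.80
Feb 18, 8 sold [LIFO — newest first]: 8 @ $12.70 = $101.60
Total COGS = $4,299.00 + $3,078.80 + $101.60 = $7,479.40
Ending inventory: 150 @ $12.70 = $1,905.00

COGS = $7,479.40; ending inventory = $1,905.00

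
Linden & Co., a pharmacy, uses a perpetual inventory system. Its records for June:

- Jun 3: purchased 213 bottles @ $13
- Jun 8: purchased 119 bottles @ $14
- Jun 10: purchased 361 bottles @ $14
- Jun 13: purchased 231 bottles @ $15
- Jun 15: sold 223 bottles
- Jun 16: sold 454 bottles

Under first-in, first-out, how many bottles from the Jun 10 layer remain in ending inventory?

16

Jun 15, 223 sold [FIFO — oldest first]: 213 @ $13 + 10 @ $14 = $2,909
Jun 16, 454 sold [FIFO — oldest first]: 109 @ $14 + 345 @ $14 = $6,356
Total COGS = $2,909 + $6,356 = $9,265
Ending inventory: 16 @ $14 + 231 @ $15 = $3,689
Check: goods available $12,954 = COGS $9,265 + ending $3,689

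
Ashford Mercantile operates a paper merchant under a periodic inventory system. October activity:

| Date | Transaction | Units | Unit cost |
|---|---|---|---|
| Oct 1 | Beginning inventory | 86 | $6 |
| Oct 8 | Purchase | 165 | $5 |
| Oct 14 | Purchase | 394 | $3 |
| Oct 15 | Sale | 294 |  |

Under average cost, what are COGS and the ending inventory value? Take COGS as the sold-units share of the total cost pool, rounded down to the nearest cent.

COGS = $1,150.01; ending inventory = $1,372.99

Oct 15, sell 294: 294/645 × $2,523.00 → $1,150.01
Ending inventory (cost pool remaining) = $1,372.99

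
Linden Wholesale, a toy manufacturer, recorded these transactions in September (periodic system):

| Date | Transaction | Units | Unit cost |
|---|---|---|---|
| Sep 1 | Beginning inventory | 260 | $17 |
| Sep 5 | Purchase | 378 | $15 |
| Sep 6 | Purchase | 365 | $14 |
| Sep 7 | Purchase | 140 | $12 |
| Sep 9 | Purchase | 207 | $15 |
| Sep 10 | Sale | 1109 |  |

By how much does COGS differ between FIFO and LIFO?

$584

FIFO COGS: 260 @ $17 + 378 @ $15 + 365 @ $14 + 106 @ $12 = $16,472
LIFO COGS: 207 @ $15 + 140 @ $12 + 365 @ $14 + 378 @ $15 + 19 @ $17 = $15,888
Difference = |$16,472 − $15,888| = $584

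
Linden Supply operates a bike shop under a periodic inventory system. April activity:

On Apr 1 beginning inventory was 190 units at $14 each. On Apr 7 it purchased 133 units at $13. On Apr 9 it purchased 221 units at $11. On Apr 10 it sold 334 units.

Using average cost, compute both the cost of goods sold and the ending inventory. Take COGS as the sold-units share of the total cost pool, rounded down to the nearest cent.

COGS = $4,187.27; ending inventory = $2,632.73

Apr 10, sell 334: 334/544 × $6,820.00 → $4,187.27
Ending inventory (cost pool remaining) = $2,632.73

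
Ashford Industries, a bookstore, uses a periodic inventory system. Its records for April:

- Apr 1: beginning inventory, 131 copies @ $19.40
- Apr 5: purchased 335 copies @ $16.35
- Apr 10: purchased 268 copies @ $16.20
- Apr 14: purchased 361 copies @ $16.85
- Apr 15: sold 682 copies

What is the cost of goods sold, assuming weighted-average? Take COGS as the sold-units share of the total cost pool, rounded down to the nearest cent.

COGS = $11,486.93

Apr 15, sell 682: 682/1095 × $18,443.10 → $11,486.93
Ending inventory (cost pool remaining) = $6,956.17
Check: goods available $18,443.10 = COGS $11,486.93 + ending $6,956.17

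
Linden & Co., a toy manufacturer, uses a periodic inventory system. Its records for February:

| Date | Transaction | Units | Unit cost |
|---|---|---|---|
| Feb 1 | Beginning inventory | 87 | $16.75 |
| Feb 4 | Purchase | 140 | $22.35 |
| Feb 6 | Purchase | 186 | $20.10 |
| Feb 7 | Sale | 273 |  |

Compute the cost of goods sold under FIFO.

Feb 7, 273 sold [FIFO — oldest first]: 87 @ $16.75 + 140 @ $22.35 + 46 @ $20.10 = $5,510.85
Ending inventory: 140 @ $20.10 = $2,814.00

COGS = $5,510.85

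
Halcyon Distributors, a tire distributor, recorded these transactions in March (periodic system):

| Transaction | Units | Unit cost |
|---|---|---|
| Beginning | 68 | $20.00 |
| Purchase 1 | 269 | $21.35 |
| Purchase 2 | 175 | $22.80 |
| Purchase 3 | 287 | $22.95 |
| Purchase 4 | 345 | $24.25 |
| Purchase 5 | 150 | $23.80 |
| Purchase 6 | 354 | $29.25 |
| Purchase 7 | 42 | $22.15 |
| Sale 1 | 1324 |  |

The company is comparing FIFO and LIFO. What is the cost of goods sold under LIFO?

FIFO COGS: 68 @ $20.00 + 269 @ $21.35 + 175 @ $22.80 + 287 @ $22.95 + 345 @ $24.25 + 150 @ $23.80 + 30 @ $29.25 = $30,493.55
LIFO COGS: 42 @ $22.15 + 354 @ $29.25 + 150 @ $23.80 + 345 @ $24.25 + 287 @ $22.95 + 146 @ $22.80 = $33,136.50

COGS = $33,136.50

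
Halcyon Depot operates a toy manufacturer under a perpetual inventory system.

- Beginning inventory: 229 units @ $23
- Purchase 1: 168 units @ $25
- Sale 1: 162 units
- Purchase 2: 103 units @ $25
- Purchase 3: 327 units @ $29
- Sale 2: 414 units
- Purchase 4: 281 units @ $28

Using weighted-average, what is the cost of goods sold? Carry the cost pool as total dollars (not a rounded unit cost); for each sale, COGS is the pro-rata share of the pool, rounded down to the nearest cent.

After Beginning: 229 on hand, pool $5,267.00 (≈ $23.0000 each)
After Purchase 1: 397 on hand, pool $9,467.00 (≈ $23.8463 each)
Sale 1, sell 162: 162/397 × $9,467.00 → $3,863.10
After Purchase 2: 338 on hand, pool $8,178.90 (≈ $24.1979 each)
After Purchase 3: 665 on hand, pool $17,661.90 (≈ $26.5592 each)
Sale 2, sell 414: 414/665 × $17,661.90 → $10,995.52
After Purchase 4: 532 on hand, pool $14,534.38 (≈ $27.3203 each)
Total COGS = $3,863.10 + $10,995.52 = $14,858.62
Ending inventory (cost pool remaining) = $14,534.38

COGS = $14,858.62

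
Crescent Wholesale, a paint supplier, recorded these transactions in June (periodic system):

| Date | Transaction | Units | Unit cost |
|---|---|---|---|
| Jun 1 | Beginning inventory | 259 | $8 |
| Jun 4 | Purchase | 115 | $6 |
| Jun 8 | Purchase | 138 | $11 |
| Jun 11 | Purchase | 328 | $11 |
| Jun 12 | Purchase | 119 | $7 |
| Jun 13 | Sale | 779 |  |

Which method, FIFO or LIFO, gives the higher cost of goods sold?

LIFO

FIFO COGS: 259 @ $8 + 115 @ $6 + 138 @ $11 + 267 @ $11 = $7,217
LIFO COGS: 119 @ $7 + 328 @ $11 + 138 @ $11 + 115 @ $6 + 79 @ $8 = $7,281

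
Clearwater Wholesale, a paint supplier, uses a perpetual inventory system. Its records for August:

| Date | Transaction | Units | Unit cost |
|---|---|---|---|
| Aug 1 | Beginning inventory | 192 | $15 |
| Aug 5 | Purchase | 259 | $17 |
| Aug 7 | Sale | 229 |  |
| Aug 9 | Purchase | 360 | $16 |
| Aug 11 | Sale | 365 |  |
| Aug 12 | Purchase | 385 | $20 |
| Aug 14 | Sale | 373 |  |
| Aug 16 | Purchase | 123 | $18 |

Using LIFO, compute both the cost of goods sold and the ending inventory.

Aug 7, 229 sold [LIFO — newest first]: 229 @ $17 = $3,893
Aug 11, 365 sold [LIFO — newest first]: 360 @ $16 + 5 @ $17 = $5,845
Aug 14, 373 sold [LIFO — newest first]: 373 @ $20 = $7,460
Total COGS = $3,893 + $5,845 + $7,460 = $17,198
Ending inventory: 192 @ $15 + 25 @ $17 + 12 @ $20 + 123 @ $18 = $5,759
Check: goods available $22,957 = COGS $17,198 + ending $5,759

COGS = $17,198; ending inventory = $5,759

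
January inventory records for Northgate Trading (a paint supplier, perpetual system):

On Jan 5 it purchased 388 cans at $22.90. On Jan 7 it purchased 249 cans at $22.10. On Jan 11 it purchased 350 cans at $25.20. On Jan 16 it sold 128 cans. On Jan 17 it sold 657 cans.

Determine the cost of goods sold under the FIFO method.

Jan 16, 128 sold [FIFO — oldest first]: 128 @ $22.90 = $2,931.20
Jan 17, 657 sold [FIFO — oldest first]: 260 @ $22.90 + 249 @ $22.10 + 148 @ $25.20 = $15,186.50
Total COGS = $2,931.20 + $15,186.50 = $18,117.70
Ending inventory: 202 @ $25.20 = $5,090.40
Check: goods available $23,208.10 = COGS $18,117.70 + ending $5,090.40

COGS = $18,117.70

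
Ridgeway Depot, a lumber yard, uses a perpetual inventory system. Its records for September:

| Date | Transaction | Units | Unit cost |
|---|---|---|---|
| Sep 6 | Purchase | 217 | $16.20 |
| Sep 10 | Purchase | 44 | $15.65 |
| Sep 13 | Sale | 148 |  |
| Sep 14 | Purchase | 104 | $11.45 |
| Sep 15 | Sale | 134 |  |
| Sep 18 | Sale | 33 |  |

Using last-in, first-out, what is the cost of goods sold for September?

Sep 13, 148 sold [LIFO — newest first]: 44 @ $15.65 + 104 @ $16.20 = $2,373.40
Sep 15, 134 sold [LIFO — newest first]: 104 @ $11.45 + 30 @ $16.20 = $1,676.80
Sep 18, 33 sold [LIFO — newest first]: 33 @ $16.20 = $534.60
Total COGS = $2,373.40 + $1,676.80 + $534.60 = $4,584.80
Ending inventory: 50 @ $16.20 = $810.00

COGS = $4,584.80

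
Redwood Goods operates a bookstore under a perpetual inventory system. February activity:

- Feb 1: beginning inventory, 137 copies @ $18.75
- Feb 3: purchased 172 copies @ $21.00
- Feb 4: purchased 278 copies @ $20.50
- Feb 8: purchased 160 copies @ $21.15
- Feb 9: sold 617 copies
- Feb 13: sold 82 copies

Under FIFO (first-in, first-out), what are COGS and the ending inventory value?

Feb 9, 617 sold [FIFO — oldest first]: 137 @ $18.75 + 172 @ $21.00 + 278 @ $20.50 + 30 @ $21.15 = $12,514.25
Feb 13, 82 sold [FIFO — oldest first]: 82 @ $21.15 = $1,734.30
Total COGS = $12,514.25 + $1,734.30 = $14,248.55
Ending inventory: 48 @ $21.15 = $1,015.20

COGS = $14,248.55; ending inventory = $1,015.20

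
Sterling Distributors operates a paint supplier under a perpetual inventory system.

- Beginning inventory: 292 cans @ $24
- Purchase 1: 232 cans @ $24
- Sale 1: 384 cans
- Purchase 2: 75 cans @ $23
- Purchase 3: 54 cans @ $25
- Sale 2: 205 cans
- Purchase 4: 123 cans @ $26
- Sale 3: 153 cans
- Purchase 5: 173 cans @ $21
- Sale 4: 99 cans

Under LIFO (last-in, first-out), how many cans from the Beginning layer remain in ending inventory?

34

Sale 1 (384) [LIFO — newest first]: 232 @ $24 + 152 @ $24 = $9,216
Sale 2 (205) [LIFO — newest first]: 54 @ $25 + 75 @ $23 + 76 @ $24 = $4,899
Sale 3 (153) [LIFO — newest first]: 123 @ $26 + 30 @ $24 = $3,918
Sale 4 (99) [LIFO — newest first]: 99 @ $21 = $2,079
Total COGS = $9,216 + $4,899 + $3,918 + $2,079 = $20,112
Ending inventory: 34 @ $24 + 74 @ $21 = $2,370
Check: goods available $22,482 = COGS $20,112 + ending $2,370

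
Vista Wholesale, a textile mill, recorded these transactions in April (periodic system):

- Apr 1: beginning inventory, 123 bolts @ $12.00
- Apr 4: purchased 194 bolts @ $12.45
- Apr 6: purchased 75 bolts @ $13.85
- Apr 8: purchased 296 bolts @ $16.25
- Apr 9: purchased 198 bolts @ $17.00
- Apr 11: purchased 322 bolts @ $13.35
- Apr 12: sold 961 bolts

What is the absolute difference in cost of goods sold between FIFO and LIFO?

$277.65

FIFO COGS: 123 @ $12.00 + 194 @ $12.45 + 75 @ $13.85 + 296 @ $16.25 + 198 @ $17.00 + 75 @ $13.35 = $14,107.30
LIFO COGS: 322 @ $13.35 + 198 @ $17.00 + 296 @ $16.25 + 75 @ $13.85 + 70 @ $12.45 = $14,384.95
Difference = |$14,107.30 − $14,384.95| = $277.65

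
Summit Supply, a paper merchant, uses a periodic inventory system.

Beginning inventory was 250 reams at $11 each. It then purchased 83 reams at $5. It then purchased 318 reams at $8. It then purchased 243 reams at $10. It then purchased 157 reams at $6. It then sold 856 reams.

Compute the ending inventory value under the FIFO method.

Ending inventory = $1,322

Sale 1 (856) [FIFO — oldest first]: 250 @ $11 + 83 @ $5 + 318 @ $8 + 205 @ $10 = $7,759
Ending inventory: 38 @ $10 + 157 @ $6 = $1,322
Check: goods available $9,081 = COGS $7,759 + ending $1,322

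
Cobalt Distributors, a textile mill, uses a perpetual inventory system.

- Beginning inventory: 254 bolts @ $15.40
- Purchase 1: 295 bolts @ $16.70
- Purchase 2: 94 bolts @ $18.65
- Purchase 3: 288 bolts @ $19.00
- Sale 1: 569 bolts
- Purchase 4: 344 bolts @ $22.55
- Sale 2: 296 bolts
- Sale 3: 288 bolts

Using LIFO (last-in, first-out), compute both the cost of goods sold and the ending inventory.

Sale 1 (569) [LIFO — newest first]: 288 @ $19.00 + 94 @ $18.65 + 187 @ $16.70 = $10,348.00
Sale 2 (296) [LIFO — newest first]: 296 @ $22.55 = $6,674.80
Sale 3 (288) [LIFO — newest first]: 48 @ $22.55 + 108 @ $16.70 + 132 @ $15.40 = $4,918.80
Total COGS = $10,348.00 + $6,674.80 + $4,918.80 = $21,941.60
Ending inventory: 122 @ $15.40 = $1,878.80
Check: goods available $23,820.40 = COGS $21,941.60 + ending $1,878.80

COGS = $21,941.60; ending inventory = $1,878.80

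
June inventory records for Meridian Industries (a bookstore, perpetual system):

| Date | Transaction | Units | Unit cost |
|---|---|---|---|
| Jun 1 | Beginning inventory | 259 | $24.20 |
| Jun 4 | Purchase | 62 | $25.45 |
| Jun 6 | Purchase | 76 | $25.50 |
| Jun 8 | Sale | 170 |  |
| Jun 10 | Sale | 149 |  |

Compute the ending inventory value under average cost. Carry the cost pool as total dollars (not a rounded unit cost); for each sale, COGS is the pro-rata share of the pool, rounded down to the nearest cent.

Ending inventory = $1,922.24

After Jun 1: 259 on hand, pool $6,267.80 (≈ $24.2000 each)
After Jun 4: 321 on hand, pool $7,845.70 (≈ $24.4414 each)
After Jun 6: 397 on hand, pool $9,783.70 (≈ $24.6441 each)
Jun 8, sell 170: 170/397 × $9,783.70 → $4,189.49
Jun 10, sell 149: 149/227 × $5,594.21 → $3,671.97
Total COGS = $4,189.49 + $3,671.97 = $7,861.46
Ending inventory (cost pool remaining) = $1,922.24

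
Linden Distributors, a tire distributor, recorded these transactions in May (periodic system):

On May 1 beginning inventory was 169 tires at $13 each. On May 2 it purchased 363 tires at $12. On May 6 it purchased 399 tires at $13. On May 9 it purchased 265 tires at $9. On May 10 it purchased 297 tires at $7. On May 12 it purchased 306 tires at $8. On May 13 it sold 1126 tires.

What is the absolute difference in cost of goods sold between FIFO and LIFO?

$3,229

FIFO COGS: 169 @ $13 + 363 @ $12 + 399 @ $13 + 195 @ $9 = $13,495
LIFO COGS: 306 @ $8 + 297 @ $7 + 265 @ $9 + 258 @ $13 = $10,266
Difference = |$13,495 − $10,266| = $3,229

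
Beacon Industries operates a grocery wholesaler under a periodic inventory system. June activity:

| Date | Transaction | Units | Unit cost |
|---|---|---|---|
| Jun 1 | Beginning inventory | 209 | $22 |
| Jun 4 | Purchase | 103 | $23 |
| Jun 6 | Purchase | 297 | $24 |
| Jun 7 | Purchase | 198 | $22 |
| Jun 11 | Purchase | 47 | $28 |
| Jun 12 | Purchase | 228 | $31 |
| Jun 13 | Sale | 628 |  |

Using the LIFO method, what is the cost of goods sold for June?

COGS = $16,460

Jun 13, 628 sold [LIFO — newest first]: 228 @ $31 + 47 @ $28 + 198 @ $22 + 155 @ $24 = $16,460
Ending inventory: 209 @ $22 + 103 @ $23 + 142 @ $24 = $10,375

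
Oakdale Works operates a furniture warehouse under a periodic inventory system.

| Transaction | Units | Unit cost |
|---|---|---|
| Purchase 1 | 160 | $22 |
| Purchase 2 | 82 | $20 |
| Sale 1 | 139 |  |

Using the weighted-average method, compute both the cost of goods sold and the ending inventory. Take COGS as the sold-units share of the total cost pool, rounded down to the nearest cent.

COGS = $2,963.80; ending inventory = $2,196.20

Sale 1, sell 139: 139/242 × $5,160.00 → $2,963.80
Ending inventory (cost pool remaining) = $2,196.20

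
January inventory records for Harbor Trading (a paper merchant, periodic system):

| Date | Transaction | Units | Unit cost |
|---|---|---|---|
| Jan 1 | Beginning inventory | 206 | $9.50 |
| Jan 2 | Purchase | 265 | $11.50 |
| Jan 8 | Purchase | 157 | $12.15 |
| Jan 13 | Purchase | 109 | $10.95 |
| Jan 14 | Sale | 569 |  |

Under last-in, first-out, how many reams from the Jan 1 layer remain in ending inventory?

Jan 14, 569 sold [LIFO — newest first]: 109 @ $10.95 + 157 @ $12.15 + 265 @ $11.50 + 38 @ $9.50 = $6,509.60
Ending inventory: 168 @ $9.50 = $1,596.00

168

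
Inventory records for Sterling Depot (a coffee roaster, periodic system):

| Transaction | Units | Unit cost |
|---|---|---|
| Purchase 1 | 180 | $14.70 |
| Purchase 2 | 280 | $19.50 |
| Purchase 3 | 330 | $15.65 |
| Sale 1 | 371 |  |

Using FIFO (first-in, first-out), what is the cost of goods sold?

Sale 1 (371) [FIFO — oldest first]: 180 @ $14.70 + 191 @ $19.50 = $6,370.50
Ending inventory: 89 @ $19.50 + 330 @ $15.65 = $6,900.00
Check: goods available $13,270.50 = COGS $6,370.50 + ending $6,900.00

COGS = $6,370.50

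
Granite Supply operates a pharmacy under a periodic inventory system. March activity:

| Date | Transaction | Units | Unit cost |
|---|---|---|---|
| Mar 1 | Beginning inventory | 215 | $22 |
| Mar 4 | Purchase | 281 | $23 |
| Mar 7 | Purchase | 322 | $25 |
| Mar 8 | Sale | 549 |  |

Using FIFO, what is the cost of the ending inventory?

Ending inventory = $6,725

Mar 8, 549 sold [FIFO — oldest first]: 215 @ $22 + 281 @ $23 + 53 @ $25 = $12,518
Ending inventory: 269 @ $25 = $6,725
Check: goods available $19,243 = COGS $12,518 + ending $6,725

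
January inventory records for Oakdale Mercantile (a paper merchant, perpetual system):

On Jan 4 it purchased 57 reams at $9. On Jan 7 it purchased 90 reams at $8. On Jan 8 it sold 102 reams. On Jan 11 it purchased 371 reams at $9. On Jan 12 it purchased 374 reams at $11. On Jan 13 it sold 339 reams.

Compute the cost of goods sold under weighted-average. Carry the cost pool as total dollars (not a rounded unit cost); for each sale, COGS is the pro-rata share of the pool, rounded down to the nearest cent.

COGS = $4,215.70

After Jan 4: 57 on hand, pool $513.00 (≈ $9.0000 each)
After Jan 7: 147 on hand, pool $1,233.00 (≈ $8.3878 each)
Jan 8, sell 102: 102/147 × $1,233.00 → $855.55
After Jan 11: 416 on hand, pool $3,716.45 (≈ $8.9338 each)
After Jan 12: 790 on hand, pool $7,830.45 (≈ $9.9120 each)
Jan 13, sell 339: 339/790 × $7,830.45 → $3,360.15
Total COGS = $855.55 + $3,360.15 = $4,215.70
Ending inventory (cost pool remaining) = $4,470.30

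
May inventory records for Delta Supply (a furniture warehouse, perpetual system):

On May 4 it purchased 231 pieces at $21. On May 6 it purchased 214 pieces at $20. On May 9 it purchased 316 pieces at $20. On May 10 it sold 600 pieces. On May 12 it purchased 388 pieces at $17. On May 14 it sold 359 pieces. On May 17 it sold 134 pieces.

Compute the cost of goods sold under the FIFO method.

May 10, 600 sold [FIFO — oldest first]: 231 @ $21 + 214 @ $20 + 155 @ $20 = $12,231
May 14, 359 sold [FIFO — oldest first]: 161 @ $20 + 198 @ $17 = $6,586
May 17, 134 sold [FIFO — oldest first]: 134 @ $17 = $2,278
Total COGS = $12,231 + $6,586 + $2,278 = $21,095
Ending inventory: 56 @ $17 = $952

COGS = $21,095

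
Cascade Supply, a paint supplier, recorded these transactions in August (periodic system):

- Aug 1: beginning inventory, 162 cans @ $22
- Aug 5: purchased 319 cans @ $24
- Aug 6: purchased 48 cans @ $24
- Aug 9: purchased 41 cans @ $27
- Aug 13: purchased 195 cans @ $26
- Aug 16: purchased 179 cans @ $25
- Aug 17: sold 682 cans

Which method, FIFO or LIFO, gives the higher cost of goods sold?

LIFO

FIFO COGS: 162 @ $22 + 319 @ $24 + 48 @ $24 + 41 @ $27 + 112 @ $26 = $16,391
LIFO COGS: 179 @ $25 + 195 @ $26 + 41 @ $27 + 48 @ $24 + 219 @ $24 = $17,060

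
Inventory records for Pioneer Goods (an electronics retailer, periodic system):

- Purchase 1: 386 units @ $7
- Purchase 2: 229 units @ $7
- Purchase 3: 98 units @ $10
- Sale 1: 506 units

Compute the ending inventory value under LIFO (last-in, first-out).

Ending inventory = $1,449

Sale 1 (506) [LIFO — newest first]: 98 @ $10 + 229 @ $7 + 179 @ $7 = $3,836
Ending inventory: 207 @ $7 = $1,449
Check: goods available $5,285 = COGS $3,836 + ending $1,449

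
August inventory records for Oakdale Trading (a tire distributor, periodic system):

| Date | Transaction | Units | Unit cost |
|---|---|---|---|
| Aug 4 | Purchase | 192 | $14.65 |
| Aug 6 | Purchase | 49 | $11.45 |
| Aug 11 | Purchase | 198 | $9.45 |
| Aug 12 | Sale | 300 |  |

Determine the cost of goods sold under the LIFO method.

Aug 12, 300 sold [LIFO — newest first]: 198 @ $9.45 + 49 @ $11.45 + 53 @ $14.65 = $3,208.60
Ending inventory: 139 @ $14.65 = $2,036.35

COGS = $3,208.60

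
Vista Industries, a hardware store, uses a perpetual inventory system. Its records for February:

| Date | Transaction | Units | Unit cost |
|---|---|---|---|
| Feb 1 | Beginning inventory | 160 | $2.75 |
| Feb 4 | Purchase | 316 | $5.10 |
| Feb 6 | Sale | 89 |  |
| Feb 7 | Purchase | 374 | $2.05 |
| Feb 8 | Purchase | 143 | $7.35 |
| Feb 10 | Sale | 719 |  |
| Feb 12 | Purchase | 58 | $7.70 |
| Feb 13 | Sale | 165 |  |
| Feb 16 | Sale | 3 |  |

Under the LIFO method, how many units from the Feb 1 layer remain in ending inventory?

Feb 6, 89 sold [LIFO — newest first]: 89 @ $5.10 = $453.90
Feb 10, 719 sold [LIFO — newest first]: 143 @ $7.35 + 374 @ $2.05 + 202 @ $5.10 = $2,847.95
Feb 13, 165 sold [LIFO — newest first]: 58 @ $7.70 + 25 @ $5.10 + 82 @ $2.75 = $799.60
Feb 16, 3 sold [LIFO — newest first]: 3 @ $2.75 = $8.25
Total COGS = $453.90 + $2,847.95 + $799.60 + $8.25 = $4,109.70
Ending inventory: 75 @ $2.75 = $206.25
Check: goods available $4,315.95 = COGS $4,109.70 + ending $206.25

75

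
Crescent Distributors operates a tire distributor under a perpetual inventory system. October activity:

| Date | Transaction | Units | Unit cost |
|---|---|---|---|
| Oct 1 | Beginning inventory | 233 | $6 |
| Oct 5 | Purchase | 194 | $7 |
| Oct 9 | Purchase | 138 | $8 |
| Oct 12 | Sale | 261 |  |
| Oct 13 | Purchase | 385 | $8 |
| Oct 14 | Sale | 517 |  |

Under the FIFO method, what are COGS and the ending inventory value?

COGS = $5,564; ending inventory = $1,376

Oct 12, 261 sold [FIFO — oldest first]: 233 @ $6 + 28 @ $7 = $1,594
Oct 14, 517 sold [FIFO — oldest first]: 166 @ $7 + 138 @ $8 + 213 @ $8 = $3,970
Total COGS = $1,594 + $3,970 = $5,564
Ending inventory: 172 @ $8 = $1,376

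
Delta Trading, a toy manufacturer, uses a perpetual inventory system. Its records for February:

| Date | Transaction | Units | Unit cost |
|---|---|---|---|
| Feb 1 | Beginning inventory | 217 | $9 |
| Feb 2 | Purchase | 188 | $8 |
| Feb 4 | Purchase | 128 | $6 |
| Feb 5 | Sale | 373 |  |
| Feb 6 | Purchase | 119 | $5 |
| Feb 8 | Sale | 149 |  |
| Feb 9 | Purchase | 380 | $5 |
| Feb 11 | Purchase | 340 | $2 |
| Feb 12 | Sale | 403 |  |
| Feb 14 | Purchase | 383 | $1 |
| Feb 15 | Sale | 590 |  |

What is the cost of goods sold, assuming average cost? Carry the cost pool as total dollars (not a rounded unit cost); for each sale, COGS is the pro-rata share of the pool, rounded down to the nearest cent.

After Feb 1: 217 on hand, pool $1,953.00 (≈ $9.0000 each)
After Feb 2: 405 on hand, pool $3,457.00 (≈ $8.5358 each)
After Feb 4: 533 on hand, pool $4,225.00 (≈ $7.9268 each)
Feb 5, sell 373: 373/533 × $4,225.00 → $2,956.70
After Feb 6: 279 on hand, pool $1,863.30 (≈ $6.6785 each)
Feb 8, sell 149: 149/279 × $1,863.30 → $995.09
After Feb 9: 510 on hand, pool $2,768.21 (≈ $5.4279 each)
After Feb 11: 850 on hand, pool $3,448.21 (≈ $4.0567 each)
Feb 12, sell 403: 403/850 × $3,448.21 → $1,634.85
After Feb 14: 830 on hand, pool $2,196.36 (≈ $2.6462 each)
Feb 15, sell 590: 590/830 × $2,196.36 → $1,561.26
Total COGS = $2,956.70 + $995.09 + $1,634.85 + $1,561.26 = $7,147.90
Ending inventory (cost pool remaining) = $635.10

COGS = $7,147.90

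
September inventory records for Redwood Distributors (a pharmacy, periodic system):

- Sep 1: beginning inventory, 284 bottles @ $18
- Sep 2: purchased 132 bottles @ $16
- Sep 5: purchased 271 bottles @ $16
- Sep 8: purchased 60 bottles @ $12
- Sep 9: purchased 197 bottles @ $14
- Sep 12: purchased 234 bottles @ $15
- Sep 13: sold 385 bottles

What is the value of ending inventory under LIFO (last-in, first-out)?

Ending inventory = $12,924

Sep 13, 385 sold [LIFO — newest first]: 234 @ $15 + 151 @ $14 = $5,624
Ending inventory: 284 @ $18 + 132 @ $16 + 271 @ $16 + 60 @ $12 + 46 @ $14 = $12,924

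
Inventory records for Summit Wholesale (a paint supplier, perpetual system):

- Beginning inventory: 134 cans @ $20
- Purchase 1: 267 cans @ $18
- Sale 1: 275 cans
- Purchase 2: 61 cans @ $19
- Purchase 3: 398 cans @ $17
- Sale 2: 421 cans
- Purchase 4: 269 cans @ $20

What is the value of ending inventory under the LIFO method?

Ending inventory = $8,622

Sale 1 (275) [LIFO — newest first]: 267 @ $18 + 8 @ $20 = $4,966
Sale 2 (421) [LIFO — newest first]: 398 @ $17 + 23 @ $19 = $7,203
Total COGS = $4,966 + $7,203 = $12,169
Ending inventory: 126 @ $20 + 38 @ $19 + 269 @ $20 = $8,622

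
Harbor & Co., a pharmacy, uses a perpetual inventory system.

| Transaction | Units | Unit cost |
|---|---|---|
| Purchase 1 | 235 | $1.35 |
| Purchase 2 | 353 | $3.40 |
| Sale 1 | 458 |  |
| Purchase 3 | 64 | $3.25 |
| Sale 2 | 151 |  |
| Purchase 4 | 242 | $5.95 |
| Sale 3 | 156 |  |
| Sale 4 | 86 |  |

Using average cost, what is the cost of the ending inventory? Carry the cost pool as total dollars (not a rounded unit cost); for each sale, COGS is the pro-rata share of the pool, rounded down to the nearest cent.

Ending inventory = $235.43

After Purchase 1: 235 on hand, pool $317.25 (≈ $1.3500 each)
After Purchase 2: 588 on hand, pool $1,517.45 (≈ $2.5807 each)
Sale 1, sell 458: 458/588 × $1,517.45 → $1,181.95
After Purchase 3: 194 on hand, pool $543.50 (≈ $2.8015 each)
Sale 2, sell 151: 151/194 × $543.50 → $423.03
After Purchase 4: 285 on hand, pool $1,560.37 (≈ $5.4750 each)
Sale 3, sell 156: 156/285 × $1,560.37 → $854.09
Sale 4, sell 86: 86/129 × $706.28 → $470.85
Total COGS = $1,181.95 + $423.03 + $854.09 + $470.85 = $2,929.92
Ending inventory (cost pool remaining) = $235.43
Check: goods available $3,165.35 = COGS $2,929.92 + ending $235.43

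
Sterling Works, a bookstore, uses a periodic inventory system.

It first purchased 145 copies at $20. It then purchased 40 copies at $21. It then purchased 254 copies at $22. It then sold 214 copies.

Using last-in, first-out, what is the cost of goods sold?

COGS = $4,708

Sale 1 (214) [LIFO — newest first]: 214 @ $22 = $4,708
Ending inventory: 145 @ $20 + 40 @ $21 + 40 @ $22 = $4,620
Check: goods available $9,328 = COGS $4,708 + ending $4,620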